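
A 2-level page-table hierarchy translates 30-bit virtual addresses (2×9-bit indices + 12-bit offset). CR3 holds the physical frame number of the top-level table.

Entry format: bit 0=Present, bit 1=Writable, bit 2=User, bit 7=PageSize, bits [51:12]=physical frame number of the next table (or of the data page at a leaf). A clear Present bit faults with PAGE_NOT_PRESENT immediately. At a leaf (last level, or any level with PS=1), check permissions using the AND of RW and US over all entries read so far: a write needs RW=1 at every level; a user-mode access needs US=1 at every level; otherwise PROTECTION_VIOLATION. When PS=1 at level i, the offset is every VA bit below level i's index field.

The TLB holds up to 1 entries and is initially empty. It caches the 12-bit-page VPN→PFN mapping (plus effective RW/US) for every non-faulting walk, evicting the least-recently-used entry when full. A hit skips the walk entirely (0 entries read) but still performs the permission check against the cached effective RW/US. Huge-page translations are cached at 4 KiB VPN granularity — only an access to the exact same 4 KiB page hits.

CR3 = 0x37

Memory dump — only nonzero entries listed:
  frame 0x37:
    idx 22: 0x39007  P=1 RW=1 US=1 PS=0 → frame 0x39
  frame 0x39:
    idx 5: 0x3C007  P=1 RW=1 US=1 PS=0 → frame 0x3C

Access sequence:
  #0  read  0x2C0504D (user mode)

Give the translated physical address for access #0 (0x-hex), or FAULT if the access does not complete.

Walk each access:
#0 VA=0x2C0504D (r,user):
  [0] read 0x37 idx=22: raw=0x39007 flags P=1 W=1 U=1 S=0
  [1] read 0x39 idx=5: raw=0x3C007 flags P=1 W=1 U=1 S=0
  ⇒ phys 0x3C04D  [2 reads]

Access #0 PA: 0x3C04D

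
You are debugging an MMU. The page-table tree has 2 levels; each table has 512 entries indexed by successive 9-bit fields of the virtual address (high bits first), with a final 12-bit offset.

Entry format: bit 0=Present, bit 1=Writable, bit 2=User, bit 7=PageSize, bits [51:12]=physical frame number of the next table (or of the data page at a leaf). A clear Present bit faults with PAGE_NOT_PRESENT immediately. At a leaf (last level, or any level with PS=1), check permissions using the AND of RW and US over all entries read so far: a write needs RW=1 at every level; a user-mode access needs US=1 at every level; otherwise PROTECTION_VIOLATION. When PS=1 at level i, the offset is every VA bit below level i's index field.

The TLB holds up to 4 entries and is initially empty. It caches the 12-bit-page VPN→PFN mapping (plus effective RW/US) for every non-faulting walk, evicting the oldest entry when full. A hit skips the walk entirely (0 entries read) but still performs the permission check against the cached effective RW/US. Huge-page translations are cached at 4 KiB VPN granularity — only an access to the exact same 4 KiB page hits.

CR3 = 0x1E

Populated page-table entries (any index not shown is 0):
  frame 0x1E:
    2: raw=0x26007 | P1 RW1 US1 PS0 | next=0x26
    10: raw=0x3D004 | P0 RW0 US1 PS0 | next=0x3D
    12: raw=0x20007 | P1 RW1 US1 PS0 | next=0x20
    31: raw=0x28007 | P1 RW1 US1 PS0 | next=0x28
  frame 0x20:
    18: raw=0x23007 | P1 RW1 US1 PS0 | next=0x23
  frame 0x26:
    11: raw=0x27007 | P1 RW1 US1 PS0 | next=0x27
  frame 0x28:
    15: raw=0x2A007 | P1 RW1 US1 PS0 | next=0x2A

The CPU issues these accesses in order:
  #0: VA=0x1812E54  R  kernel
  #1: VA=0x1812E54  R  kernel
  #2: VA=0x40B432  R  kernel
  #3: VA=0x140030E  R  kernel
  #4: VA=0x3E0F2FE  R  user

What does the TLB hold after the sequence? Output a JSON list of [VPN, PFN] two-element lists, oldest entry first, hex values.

Per-access translation:
#0 VA=0x1812E54 (r,kernel):
  [0] read 0x1E idx=12: raw=0x20007 flags P=1 W=1 U=1 S=0
  [1] read 0x20 idx=18: raw=0x23007 flags P=1 W=1 U=1 S=0
  ⇒ phys 0x23E54  [2 reads]
#1 VA=0x1812E54 (r,kernel):
  TLB hit vpn=0x1812 → PA=0x23E54
#2 VA=0x40B432 (r,kernel):
  [0] read 0x1E idx=2: raw=0x26007 flags P=1 W=1 U=1 S=0
  [1] read 0x26 idx=11: raw=0x27007 flags P=1 W=1 U=1 S=0
  ⇒ phys 0x27432  [2 reads]
#3 VA=0x140030E (r,kernel):
  [0] read 0x1E idx=10: raw=0x3D004 flags P=0 W=0 U=1 S=0
  → PAGE_NOT_PRESENT  (1 entries read)
#4 VA=0x3E0F2FE (r,user):
  [0] read 0x1E idx=31: raw=0x28007 flags P=1 W=1 U=1 S=0
  [1] read 0x28 idx=15: raw=0x2A007 flags P=1 W=1 U=1 S=0
  ⇒ phys 0x2A2FE  [2 reads]

TLB: [["0x1812", "0x23"], ["0x40B", "0x27"], ["0x3E0F", "0x2A"]]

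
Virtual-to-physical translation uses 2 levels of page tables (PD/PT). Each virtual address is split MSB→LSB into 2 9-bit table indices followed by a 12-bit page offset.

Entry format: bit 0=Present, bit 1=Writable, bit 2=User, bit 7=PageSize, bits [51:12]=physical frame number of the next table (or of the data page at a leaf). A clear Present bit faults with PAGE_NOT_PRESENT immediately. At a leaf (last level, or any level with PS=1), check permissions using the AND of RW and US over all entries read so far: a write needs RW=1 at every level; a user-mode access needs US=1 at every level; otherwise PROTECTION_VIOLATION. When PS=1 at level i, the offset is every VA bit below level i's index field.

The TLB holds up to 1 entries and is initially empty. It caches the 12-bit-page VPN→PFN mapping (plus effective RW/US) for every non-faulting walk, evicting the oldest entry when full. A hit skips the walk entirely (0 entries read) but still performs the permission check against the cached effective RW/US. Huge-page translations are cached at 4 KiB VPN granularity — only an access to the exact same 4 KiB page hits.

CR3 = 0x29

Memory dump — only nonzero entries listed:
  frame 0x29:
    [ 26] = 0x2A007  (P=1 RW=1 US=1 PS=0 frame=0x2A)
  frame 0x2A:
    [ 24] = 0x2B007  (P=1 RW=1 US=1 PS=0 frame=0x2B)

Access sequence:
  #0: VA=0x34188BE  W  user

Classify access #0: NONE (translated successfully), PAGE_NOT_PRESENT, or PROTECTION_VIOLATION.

Trace:
#0 VA=0x34188BE (w,user):
  lvl0: tbl 0x29, slot 26 ⇒ 0x2A007 (P1/RW1/US1/PS0)
  lvl1: tbl 0x2A, slot 24 ⇒ 0x2B007 (P1/RW1/US1/PS0)
  ⇒ phys 0x2B8BE  [2 reads]

Access #0 fault: NONE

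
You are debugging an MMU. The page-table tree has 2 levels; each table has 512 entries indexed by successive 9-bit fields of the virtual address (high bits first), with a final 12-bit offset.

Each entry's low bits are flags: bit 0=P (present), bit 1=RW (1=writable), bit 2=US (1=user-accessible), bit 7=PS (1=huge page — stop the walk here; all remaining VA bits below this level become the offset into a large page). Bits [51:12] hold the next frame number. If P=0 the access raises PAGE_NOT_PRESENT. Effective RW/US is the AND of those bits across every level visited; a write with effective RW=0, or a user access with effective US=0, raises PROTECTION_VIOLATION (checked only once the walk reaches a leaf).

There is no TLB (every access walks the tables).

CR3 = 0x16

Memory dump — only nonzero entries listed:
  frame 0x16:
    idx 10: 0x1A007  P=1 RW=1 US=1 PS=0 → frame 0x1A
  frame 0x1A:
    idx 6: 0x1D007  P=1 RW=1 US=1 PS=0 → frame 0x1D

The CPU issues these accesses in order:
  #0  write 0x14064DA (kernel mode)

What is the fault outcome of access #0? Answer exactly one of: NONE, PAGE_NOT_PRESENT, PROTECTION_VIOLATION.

Trace:
#0 VA=0x14064DA (w,kernel):
  L0: frame=0x16 idx=10 entry=0x1A007 [P=1 RW=1 US=1 PS=0]
  L1: frame=0x1A idx=6 entry=0x1D007 [P=1 RW=1 US=1 PS=0]
  → PA=0x1D4DA  (2 entries read)

Access #0 fault: NONE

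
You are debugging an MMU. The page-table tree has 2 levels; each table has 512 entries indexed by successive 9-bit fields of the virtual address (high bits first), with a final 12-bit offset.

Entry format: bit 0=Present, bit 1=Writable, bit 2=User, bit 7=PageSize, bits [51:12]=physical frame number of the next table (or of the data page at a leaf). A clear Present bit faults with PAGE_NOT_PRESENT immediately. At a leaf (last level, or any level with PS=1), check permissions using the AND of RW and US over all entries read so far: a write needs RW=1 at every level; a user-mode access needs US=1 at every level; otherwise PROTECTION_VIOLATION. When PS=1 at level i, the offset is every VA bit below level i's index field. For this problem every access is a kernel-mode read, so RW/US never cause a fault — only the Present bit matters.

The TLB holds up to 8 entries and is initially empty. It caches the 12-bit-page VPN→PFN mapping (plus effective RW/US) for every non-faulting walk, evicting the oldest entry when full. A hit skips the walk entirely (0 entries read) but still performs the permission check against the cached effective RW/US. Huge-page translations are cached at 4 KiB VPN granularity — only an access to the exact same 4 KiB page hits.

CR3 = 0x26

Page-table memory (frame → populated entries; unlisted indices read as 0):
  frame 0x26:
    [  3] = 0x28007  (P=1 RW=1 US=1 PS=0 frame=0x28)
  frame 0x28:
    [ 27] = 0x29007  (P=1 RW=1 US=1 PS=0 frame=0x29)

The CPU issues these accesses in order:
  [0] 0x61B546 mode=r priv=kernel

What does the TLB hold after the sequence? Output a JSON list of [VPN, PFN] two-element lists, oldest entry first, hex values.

Trace:
#0 VA=0x61B546 (r,kernel):
  L0 @0x26[3] → 0x28007  P=1,RW=1,US=1,PS=0
  L1 @0x28[27] → 0x29007  P=1,RW=1,US=1,PS=0
  ⇒ phys 0x29546  [2 reads]

TLB: [["0x61B", "0x29"]]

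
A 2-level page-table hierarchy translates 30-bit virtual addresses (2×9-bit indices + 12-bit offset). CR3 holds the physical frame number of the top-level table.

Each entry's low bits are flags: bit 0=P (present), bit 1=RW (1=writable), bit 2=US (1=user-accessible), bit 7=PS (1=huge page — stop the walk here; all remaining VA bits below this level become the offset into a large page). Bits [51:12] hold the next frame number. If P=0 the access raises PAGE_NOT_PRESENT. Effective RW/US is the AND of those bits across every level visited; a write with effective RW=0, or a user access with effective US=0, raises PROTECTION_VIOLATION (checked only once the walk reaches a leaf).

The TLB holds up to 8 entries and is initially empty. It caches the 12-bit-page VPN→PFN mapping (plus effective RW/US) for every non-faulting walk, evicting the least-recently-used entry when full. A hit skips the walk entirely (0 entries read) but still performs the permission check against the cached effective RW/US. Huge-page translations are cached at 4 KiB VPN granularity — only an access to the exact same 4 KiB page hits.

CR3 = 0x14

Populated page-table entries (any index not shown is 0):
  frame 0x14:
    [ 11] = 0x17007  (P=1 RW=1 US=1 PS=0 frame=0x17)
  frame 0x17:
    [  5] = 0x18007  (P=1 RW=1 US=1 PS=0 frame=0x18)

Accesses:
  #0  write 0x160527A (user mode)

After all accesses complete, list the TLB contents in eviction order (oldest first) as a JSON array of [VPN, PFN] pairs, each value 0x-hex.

Per-access translation:
#0 VA=0x160527A (w,user):
  [0] read 0x14 idx=11: raw=0x17007 flags P=1 W=1 U=1 S=0
  [1] read 0x17 idx=5: raw=0x18007 flags P=1 W=1 U=1 S=0
  ✓ 0x1827A  — 2 lookups

TLB: [["0x1605", "0x18"]]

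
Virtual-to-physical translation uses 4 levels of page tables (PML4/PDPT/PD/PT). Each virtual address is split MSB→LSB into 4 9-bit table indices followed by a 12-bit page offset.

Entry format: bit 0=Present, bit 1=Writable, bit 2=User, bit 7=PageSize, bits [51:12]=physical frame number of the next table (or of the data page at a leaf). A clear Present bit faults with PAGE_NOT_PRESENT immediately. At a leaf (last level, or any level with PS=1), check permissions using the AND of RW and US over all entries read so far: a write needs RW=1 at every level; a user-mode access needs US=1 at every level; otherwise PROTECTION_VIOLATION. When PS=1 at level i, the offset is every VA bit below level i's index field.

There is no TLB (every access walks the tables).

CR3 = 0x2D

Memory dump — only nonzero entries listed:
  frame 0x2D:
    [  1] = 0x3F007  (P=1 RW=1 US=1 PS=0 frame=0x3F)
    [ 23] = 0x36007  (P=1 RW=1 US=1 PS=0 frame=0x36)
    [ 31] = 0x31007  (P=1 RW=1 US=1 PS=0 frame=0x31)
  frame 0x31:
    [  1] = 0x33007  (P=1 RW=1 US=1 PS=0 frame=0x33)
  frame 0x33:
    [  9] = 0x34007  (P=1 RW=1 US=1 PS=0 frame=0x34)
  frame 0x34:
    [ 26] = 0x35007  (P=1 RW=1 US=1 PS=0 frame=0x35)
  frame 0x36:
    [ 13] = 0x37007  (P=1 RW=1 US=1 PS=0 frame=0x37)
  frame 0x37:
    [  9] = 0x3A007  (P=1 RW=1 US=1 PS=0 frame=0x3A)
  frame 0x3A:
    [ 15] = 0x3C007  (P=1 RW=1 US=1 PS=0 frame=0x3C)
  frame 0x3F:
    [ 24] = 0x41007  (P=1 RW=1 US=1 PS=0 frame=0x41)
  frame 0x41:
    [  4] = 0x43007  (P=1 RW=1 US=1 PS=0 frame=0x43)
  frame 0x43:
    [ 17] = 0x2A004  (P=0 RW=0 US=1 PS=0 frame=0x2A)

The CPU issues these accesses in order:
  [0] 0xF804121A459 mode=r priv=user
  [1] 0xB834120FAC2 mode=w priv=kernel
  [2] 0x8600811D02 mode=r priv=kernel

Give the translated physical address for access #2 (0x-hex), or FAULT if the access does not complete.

Per-access translation:
#0 VA=0xF804121A459 (r,user):
  L0: frame=0x2D idx=31 entry=0x31007 [P=1 RW=1 US=1 PS=0]
  L1: frame=0x31 idx=1 entry=0x33007 [P=1 RW=1 US=1 PS=0]
  L2: frame=0x33 idx=9 entry=0x34007 [P=1 RW=1 US=1 PS=0]
  L3: frame=0x34 idx=26 entry=0x35007 [P=1 RW=1 US=1 PS=0]
  → PA=0x35459  (4 entries read)
#1 VA=0xB834120FAC2 (w,kernel):
  L0: frame=0x2D idx=23 entry=0x36007 [P=1 RW=1 US=1 PS=0]
  L1: frame=0x36 idx=13 entry=0x37007 [P=1 RW=1 US=1 PS=0]
  L2: frame=0x37 idx=9 entry=0x3A007 [P=1 RW=1 US=1 PS=0]
  L3: frame=0x3A idx=15 entry=0x3C007 [P=1 RW=1 US=1 PS=0]
  → PA=0x3CAC2  (4 entries read)
#2 VA=0x8600811D02 (r,kernel):
  L0: frame=0x2D idx=1 entry=0x3F007 [P=1 RW=1 US=1 PS=0]
  L1: frame=0x3F idx=24 entry=0x41007 [P=1 RW=1 US=1 PS=0]
  L2: frame=0x41 idx=4 entry=0x43007 [P=1 RW=1 US=1 PS=0]
  L3: frame=0x43 idx=17 entry=0x2A004 [P=0 RW=0 US=1 PS=0]
  ⇒ fault: PAGE_NOT_PRESENT  — 4 lookups

Access #2 PA: FAULT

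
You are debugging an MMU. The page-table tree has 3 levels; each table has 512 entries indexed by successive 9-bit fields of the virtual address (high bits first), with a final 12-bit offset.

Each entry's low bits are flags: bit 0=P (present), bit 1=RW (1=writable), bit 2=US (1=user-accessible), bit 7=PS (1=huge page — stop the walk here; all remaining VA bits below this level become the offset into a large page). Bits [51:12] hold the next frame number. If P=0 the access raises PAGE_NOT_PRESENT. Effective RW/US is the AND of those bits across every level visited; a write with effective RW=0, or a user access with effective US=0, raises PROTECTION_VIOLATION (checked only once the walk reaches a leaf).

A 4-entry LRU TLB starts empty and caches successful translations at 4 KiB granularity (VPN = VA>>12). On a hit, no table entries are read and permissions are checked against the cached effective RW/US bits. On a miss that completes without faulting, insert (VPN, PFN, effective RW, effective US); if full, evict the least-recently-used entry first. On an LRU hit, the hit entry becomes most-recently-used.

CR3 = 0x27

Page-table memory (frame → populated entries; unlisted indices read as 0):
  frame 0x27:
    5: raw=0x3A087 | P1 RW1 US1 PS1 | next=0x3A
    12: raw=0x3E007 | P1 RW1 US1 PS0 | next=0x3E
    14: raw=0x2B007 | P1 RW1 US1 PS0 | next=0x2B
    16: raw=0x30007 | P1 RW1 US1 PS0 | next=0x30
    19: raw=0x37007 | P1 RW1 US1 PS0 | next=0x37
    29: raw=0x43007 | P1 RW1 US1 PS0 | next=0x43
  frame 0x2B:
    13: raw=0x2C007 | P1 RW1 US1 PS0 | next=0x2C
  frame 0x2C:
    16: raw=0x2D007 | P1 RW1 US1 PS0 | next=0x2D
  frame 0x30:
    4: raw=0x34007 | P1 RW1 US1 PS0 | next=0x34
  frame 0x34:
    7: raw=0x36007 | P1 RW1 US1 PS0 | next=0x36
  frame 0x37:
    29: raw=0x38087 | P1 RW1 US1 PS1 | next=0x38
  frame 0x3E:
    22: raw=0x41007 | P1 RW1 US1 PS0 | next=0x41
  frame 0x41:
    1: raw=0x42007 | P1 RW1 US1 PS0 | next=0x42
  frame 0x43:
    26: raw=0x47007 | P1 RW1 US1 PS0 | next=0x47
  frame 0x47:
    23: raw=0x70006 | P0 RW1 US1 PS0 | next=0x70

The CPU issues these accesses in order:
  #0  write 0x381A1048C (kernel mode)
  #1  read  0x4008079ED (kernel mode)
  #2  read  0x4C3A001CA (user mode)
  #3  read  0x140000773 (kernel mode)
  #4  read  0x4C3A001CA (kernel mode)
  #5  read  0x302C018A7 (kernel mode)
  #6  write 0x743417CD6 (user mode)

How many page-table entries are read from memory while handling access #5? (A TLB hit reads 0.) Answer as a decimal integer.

Per-access translation:
#0 VA=0x381A1048C (w,kernel):
  lvl0: tbl 0x27, slot 14 ⇒ 0x2B007 (P1/RW1/US1/PS0)
  lvl1: tbl 0x2B, slot 13 ⇒ 0x2C007 (P1/RW1/US1/PS0)
  lvl2: tbl 0x2C, slot 16 ⇒ 0x2D007 (P1/RW1/US1/PS0)
  ⇒ phys 0x2D48C  [3 reads]
#1 VA=0x4008079ED (r,kernel):
  lvl0: tbl 0x27, slot 16 ⇒ 0x30007 (P1/RW1/US1/PS0)
  lvl1: tbl 0x30, slot 4 ⇒ 0x34007 (P1/RW1/US1/PS0)
  lvl2: tbl 0x34, slot 7 ⇒ 0x36007 (P1/RW1/US1/PS0)
  ⇒ phys 0x369ED  [3 reads]
#2 VA=0x4C3A001CA (r,user):
  lvl0: tbl 0x27, slot 19 ⇒ 0x37007 (P1/RW1/US1/PS0)
  lvl1: tbl 0x37, slot 29 ⇒ 0x38087 (P1/RW1/US1/PS1)
  ⇒ phys 0x381CA (huge @L1)  [2 reads]
#3 VA=0x140000773 (r,kernel):
  lvl0: tbl 0x27, slot 5 ⇒ 0x3A087 (P1/RW1/US1/PS1)
  ⇒ phys 0x3A773 (huge @L0)  [1 reads]
#4 VA=0x4C3A001CA (r,kernel):
  TLB hit vpn=0x4C3A00 → PA=0x381CA
#5 VA=0x302C018A7 (r,kernel):
  lvl0: tbl 0x27, slot 12 ⇒ 0x3E007 (P1/RW1/US1/PS0)
  lvl1: tbl 0x3E, slot 22 ⇒ 0x41007 (P1/RW1/US1/PS0)
  lvl2: tbl 0x41, slot 1 ⇒ 0x42007 (P1/RW1/US1/PS0)
  ⇒ phys 0x428A7  [3 reads]
#6 VA=0x743417CD6 (w,user):
  lvl0: tbl 0x27, slot 29 ⇒ 0x43007 (P1/RW1/US1/PS0)
  lvl1: tbl 0x43, slot 26 ⇒ 0x47007 (P1/RW1/US1/PS0)
  lvl2: tbl 0x47, slot 23 ⇒ 0x70006 (P0/RW1/US1/PS0)
  → PAGE_NOT_PRESENT  (3 entries read)

Entries read for #5: 3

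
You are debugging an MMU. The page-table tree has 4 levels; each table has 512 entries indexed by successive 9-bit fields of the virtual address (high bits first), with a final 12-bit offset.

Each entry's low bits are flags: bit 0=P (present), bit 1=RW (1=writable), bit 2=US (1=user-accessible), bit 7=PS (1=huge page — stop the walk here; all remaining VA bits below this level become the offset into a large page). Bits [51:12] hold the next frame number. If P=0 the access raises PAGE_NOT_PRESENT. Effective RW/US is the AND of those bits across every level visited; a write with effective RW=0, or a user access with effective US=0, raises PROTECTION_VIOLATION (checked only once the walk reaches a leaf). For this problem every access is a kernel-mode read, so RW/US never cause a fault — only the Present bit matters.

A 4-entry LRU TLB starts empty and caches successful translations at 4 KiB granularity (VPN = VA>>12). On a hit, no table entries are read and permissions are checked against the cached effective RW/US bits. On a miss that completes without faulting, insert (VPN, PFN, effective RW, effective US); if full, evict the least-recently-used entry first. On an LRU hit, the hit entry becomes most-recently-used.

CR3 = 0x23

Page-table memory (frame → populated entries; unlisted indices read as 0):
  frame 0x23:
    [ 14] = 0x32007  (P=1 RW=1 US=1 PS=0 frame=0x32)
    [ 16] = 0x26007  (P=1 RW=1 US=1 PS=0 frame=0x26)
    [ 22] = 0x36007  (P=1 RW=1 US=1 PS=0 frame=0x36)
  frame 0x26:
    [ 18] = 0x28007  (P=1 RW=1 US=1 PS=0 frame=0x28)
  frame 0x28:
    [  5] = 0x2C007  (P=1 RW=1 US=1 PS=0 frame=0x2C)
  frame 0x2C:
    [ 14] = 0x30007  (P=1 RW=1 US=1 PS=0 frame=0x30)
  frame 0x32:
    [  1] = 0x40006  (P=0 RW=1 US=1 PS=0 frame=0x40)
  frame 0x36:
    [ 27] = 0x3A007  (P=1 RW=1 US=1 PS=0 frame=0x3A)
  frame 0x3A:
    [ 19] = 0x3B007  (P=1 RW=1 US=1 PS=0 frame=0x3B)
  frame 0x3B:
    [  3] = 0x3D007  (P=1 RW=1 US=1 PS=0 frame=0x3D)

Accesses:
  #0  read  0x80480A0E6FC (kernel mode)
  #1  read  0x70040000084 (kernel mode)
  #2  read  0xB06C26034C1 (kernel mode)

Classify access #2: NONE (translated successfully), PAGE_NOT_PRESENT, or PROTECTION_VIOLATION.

Walk each access:
#0 VA=0x80480A0E6FC (r,kernel):
  L0: frame=0x23 idx=16 entry=0x26007 [P=1 RW=1 US=1 PS=0]
  L1: frame=0x26 idx=18 entry=0x28007 [P=1 RW=1 US=1 PS=0]
  L2: frame=0x28 idx=5 entry=0x2C007 [P=1 RW=1 US=1 PS=0]
  L3: frame=0x2C idx=14 entry=0x30007 [P=1 RW=1 US=1 PS=0]
  ✓ 0x306FC  — 4 lookups
#1 VA=0x70040000084 (r,kernel):
  L0: frame=0x23 idx=14 entry=0x32007 [P=1 RW=1 US=1 PS=0]
  L1: frame=0x32 idx=1 entry=0x40006 [P=0 RW=1 US=1 PS=0]
  → PAGE_NOT_PRESENT  (2 entries read)
#2 VA=0xB06C26034C1 (r,kernel):
  L0: frame=0x23 idx=22 entry=0x36007 [P=1 RW=1 US=1 PS=0]
  L1: frame=0x36 idx=27 entry=0x3A007 [P=1 RW=1 US=1 PS=0]
  L2: frame=0x3A idx=19 entry=0x3B007 [P=1 RW=1 US=1 PS=0]
  L3: frame=0x3B idx=3 entry=0x3D007 [P=1 RW=1 US=1 PS=0]
  ✓ 0x3D4C1  — 4 lookups

Access #2 fault: NONE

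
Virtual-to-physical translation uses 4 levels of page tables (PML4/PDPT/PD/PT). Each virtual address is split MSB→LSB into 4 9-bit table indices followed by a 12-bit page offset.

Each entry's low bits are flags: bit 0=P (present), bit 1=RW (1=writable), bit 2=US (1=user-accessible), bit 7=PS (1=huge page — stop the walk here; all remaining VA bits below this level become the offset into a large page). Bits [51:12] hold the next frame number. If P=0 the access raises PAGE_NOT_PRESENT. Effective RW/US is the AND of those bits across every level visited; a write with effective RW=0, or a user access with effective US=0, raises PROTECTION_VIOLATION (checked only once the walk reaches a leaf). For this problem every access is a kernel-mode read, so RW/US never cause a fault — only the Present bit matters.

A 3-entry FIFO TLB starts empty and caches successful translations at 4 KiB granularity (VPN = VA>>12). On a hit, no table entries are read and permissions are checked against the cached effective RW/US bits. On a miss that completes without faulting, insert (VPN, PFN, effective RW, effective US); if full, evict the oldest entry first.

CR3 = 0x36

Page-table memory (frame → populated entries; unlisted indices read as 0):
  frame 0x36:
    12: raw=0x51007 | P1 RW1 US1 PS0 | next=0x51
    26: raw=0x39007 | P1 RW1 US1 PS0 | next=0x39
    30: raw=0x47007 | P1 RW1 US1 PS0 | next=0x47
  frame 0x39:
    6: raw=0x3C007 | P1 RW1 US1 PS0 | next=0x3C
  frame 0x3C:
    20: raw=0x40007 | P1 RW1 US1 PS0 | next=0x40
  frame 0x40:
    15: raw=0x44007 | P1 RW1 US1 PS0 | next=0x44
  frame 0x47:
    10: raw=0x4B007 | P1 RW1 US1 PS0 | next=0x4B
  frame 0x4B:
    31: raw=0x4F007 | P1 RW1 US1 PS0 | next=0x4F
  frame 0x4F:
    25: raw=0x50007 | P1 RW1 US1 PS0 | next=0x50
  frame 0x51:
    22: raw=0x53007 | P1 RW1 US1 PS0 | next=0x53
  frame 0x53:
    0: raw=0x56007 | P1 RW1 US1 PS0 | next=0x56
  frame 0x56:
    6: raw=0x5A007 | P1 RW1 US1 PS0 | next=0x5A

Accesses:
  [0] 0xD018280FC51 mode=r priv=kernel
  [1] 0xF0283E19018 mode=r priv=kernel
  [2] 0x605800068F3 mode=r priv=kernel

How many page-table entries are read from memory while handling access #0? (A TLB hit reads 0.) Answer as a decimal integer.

Walk each access:
#0 VA=0xD018280FC51 (r,kernel):
  L0 @0x36[26] → 0x39007  P=1,RW=1,US=1,PS=0
  L1 @0x39[6] → 0x3C007  P=1,RW=1,US=1,PS=0
  L2 @0x3C[20] → 0x40007  P=1,RW=1,US=1,PS=0
  L3 @0x40[15] → 0x44007  P=1,RW=1,US=1,PS=0
  ✓ 0x44C51  — 4 lookups
#1 VA=0xF0283E19018 (r,kernel):
  L0 @0x36[30] → 0x47007  P=1,RW=1,US=1,PS=0
  L1 @0x47[10] → 0x4B007  P=1,RW=1,US=1,PS=0
  L2 @0x4B[31] → 0x4F007  P=1,RW=1,US=1,PS=0
  L3 @0x4F[25] → 0x50007  P=1,RW=1,US=1,PS=0
  ✓ 0x50018  — 4 lookups
#2 VA=0x605800068F3 (r,kernel):
  L0 @0x36[12] → 0x51007  P=1,RW=1,US=1,PS=0
  L1 @0x51[22] → 0x53007  P=1,RW=1,US=1,PS=0
  L2 @0x53[0] → 0x56007  P=1,RW=1,US=1,PS=0
  L3 @0x56[6] → 0x5A007  P=1,RW=1,US=1,PS=0
  ✓ 0x5A8F3  — 4 lookups

Entries read for #0: 4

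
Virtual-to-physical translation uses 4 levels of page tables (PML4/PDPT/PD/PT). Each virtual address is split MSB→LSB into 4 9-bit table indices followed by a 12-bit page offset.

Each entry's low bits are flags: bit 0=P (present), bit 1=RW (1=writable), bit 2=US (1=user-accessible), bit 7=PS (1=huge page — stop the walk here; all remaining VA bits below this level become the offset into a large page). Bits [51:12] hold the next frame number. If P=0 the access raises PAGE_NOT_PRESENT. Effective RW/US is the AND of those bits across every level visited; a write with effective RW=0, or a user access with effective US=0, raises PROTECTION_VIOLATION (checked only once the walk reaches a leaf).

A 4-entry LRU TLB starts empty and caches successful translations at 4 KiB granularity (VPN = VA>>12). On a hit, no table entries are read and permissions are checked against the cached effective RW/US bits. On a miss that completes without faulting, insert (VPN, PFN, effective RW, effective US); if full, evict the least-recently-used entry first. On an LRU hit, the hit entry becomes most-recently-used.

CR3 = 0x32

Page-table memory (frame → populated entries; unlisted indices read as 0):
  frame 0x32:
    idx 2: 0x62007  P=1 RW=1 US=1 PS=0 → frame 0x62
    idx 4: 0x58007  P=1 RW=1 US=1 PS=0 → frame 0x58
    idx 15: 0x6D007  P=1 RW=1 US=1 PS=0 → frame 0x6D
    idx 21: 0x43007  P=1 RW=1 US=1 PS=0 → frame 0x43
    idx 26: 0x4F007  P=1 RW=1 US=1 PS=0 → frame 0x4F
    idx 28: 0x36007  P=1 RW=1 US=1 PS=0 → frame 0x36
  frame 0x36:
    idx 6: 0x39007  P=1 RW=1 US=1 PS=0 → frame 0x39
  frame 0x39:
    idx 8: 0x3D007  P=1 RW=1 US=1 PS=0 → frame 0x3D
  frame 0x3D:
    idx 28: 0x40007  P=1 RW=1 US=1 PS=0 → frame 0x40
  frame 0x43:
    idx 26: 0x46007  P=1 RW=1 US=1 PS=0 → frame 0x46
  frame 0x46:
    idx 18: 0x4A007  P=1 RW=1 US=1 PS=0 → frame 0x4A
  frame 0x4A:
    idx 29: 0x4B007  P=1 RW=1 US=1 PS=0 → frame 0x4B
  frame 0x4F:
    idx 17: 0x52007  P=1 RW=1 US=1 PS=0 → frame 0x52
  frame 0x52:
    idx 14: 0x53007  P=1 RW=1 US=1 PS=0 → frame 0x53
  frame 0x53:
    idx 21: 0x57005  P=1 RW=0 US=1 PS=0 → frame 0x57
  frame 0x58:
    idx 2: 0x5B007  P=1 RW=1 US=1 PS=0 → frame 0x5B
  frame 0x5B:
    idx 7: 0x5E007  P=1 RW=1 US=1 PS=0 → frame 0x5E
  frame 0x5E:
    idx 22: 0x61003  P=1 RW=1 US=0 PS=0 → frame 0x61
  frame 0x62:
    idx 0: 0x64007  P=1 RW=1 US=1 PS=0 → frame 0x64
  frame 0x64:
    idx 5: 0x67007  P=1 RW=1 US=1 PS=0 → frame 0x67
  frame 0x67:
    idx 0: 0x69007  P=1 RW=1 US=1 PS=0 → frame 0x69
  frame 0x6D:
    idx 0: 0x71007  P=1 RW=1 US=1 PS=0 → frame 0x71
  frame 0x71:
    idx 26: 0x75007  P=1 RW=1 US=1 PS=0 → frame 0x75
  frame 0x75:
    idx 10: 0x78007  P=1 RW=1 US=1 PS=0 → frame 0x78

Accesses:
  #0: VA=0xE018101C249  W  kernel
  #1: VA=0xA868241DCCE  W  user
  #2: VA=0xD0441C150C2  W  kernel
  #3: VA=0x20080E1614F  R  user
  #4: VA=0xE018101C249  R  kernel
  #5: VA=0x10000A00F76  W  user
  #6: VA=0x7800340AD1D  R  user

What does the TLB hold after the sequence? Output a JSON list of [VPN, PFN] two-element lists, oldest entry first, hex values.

Walk each access:
#0 VA=0xE018101C249 (w,kernel):
  L0 @0x32[28] → 0x36007  P=1,RW=1,US=1,PS=0
  L1 @0x36[6] → 0x39007  P=1,RW=1,US=1,PS=0
  L2 @0x39[8] → 0x3D007  P=1,RW=1,US=1,PS=0
  L3 @0x3D[28] → 0x40007  P=1,RW=1,US=1,PS=0
  → PA=0x40249  (4 entries read)
#1 VA=0xA868241DCCE (w,user):
  L0 @0x32[21] → 0x43007  P=1,RW=1,US=1,PS=0
  L1 @0x43[26] → 0x46007  P=1,RW=1,US=1,PS=0
  L2 @0x46[18] → 0x4A007  P=1,RW=1,US=1,PS=0
  L3 @0x4A[29] → 0x4B007  P=1,RW=1,US=1,PS=0
  → PA=0x4BCCE  (4 entries read)
#2 VA=0xD0441C150C2 (w,kernel):
  L0 @0x32[26] → 0x4F007  P=1,RW=1,US=1,PS=0
  L1 @0x4F[17] → 0x52007  P=1,RW=1,US=1,PS=0
  L2 @0x52[14] → 0x53007  P=1,RW=1,US=1,PS=0
  L3 @0x53[21] → 0x57005  P=1,RW=0,US=1,PS=0
  → PROTECTION_VIOLATION  (4 entries read)
#3 VA=0x20080E1614F (r,user):
  L0 @0x32[4] → 0x58007  P=1,RW=1,US=1,PS=0
  L1 @0x58[2] → 0x5B007  P=1,RW=1,US=1,PS=0
  L2 @0x5B[7] → 0x5E007  P=1,RW=1,US=1,PS=0
  L3 @0x5E[22] → 0x61003  P=1,RW=1,US=0,PS=0
  → PROTECTION_VIOLATION  (4 entries read)
#4 VA=0xE018101C249 (r,kernel):
  TLB hit vpn=0xE018101C → PA=0x40249
#5 VA=0x10000A00F76 (w,user):
  L0 @0x32[2] → 0x62007  P=1,RW=1,US=1,PS=0
  L1 @0x62[0] → 0x64007  P=1,RW=1,US=1,PS=0
  L2 @0x64[5] → 0x67007  P=1,RW=1,US=1,PS=0
  L3 @0x67[0] → 0x69007  P=1,RW=1,US=1,PS=0
  → PA=0x69F76  (4 entries read)
#6 VA=0x7800340AD1D (r,user):
  L0 @0x32[15] → 0x6D007  P=1,RW=1,US=1,PS=0
  L1 @0x6D[0] → 0x71007  P=1,RW=1,US=1,PS=0
  L2 @0x71[26] → 0x75007  P=1,RW=1,US=1,PS=0
  L3 @0x75[10] → 0x78007  P=1,RW=1,US=1,PS=0
  → PA=0x78D1D  (4 entries read)

TLB: [["0xA868241D", "0x4B"], ["0xE018101C", "0x40"], ["0x10000A00", "0x69"], ["0x7800340A", "0x78"]]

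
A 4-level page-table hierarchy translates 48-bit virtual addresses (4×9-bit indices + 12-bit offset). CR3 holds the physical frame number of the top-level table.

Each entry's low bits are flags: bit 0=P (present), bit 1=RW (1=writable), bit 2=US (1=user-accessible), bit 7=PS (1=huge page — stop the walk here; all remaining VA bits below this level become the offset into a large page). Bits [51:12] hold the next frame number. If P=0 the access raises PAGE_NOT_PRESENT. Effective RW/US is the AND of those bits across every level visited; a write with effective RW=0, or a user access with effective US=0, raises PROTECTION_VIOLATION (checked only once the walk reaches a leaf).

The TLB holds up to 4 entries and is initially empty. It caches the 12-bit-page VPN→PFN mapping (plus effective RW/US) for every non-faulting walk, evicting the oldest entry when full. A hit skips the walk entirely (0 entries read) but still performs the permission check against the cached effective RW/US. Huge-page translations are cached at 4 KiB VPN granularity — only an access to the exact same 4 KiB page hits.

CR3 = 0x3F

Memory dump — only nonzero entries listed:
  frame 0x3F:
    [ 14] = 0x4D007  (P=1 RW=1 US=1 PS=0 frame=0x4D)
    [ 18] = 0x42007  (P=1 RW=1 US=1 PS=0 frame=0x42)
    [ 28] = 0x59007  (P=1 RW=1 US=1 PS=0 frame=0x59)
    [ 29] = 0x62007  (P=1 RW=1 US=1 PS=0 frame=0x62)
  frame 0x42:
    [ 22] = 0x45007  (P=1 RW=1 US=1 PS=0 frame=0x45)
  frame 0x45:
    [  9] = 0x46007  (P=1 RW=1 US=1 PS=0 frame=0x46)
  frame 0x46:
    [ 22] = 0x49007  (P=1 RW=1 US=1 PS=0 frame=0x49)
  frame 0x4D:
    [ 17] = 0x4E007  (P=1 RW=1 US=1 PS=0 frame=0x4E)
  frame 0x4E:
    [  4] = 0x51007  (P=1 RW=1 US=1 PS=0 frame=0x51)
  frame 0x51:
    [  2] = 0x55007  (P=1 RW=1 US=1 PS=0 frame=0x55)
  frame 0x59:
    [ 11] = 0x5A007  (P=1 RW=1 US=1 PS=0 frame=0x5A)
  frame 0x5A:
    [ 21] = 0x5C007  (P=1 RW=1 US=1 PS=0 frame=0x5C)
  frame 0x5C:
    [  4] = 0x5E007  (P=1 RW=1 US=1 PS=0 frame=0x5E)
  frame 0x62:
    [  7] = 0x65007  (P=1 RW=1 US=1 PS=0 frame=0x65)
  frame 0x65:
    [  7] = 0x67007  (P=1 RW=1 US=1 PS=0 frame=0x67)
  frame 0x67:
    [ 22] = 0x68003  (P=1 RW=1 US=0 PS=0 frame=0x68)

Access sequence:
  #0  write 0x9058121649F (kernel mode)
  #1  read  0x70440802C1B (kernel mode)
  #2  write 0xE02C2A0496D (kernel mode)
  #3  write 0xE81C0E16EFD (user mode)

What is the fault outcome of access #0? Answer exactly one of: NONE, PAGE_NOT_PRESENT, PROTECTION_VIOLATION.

Per-access translation:
#0 VA=0x9058121649F (w,kernel):
  [0] read 0x3F idx=18: raw=0x42007 flags P=1 W=1 U=1 S=0
  [1] read 0x42 idx=22: raw=0x45007 flags P=1 W=1 U=1 S=0
  [2] read 0x45 idx=9: raw=0x46007 flags P=1 W=1 U=1 S=0
  [3] read 0x46 idx=22: raw=0x49007 flags P=1 W=1 U=1 S=0
  → PA=0x4949F  (4 entries read)
#1 VA=0x70440802C1B (r,kernel):
  [0] read 0x3F idx=14: raw=0x4D007 flags P=1 W=1 U=1 S=0
  [1] read 0x4D idx=17: raw=0x4E007 flags P=1 W=1 U=1 S=0
  [2] read 0x4E idx=4: raw=0x51007 flags P=1 W=1 U=1 S=0
  [3] read 0x51 idx=2: raw=0x55007 flags P=1 W=1 U=1 S=0
  → PA=0x55C1B  (4 entries read)
#2 VA=0xE02C2A0496D (w,kernel):
  [0] read 0x3F idx=28: raw=0x59007 flags P=1 W=1 U=1 S=0
  [1] read 0x59 idx=11: raw=0x5A007 flags P=1 W=1 U=1 S=0
  [2] read 0x5A idx=21: raw=0x5C007 flags P=1 W=1 U=1 S=0
  [3] read 0x5C idx=4: raw=0x5E007 flags P=1 W=1 U=1 S=0
  → PA=0x5E96D  (4 entries read)
#3 VA=0xE81C0E16EFD (w,user):
  [0] read 0x3F idx=29: raw=0x62007 flags P=1 W=1 U=1 S=0
  [1] read 0x62 idx=7: raw=0x65007 flags P=1 W=1 U=1 S=0
  [2] read 0x65 idx=7: raw=0x67007 flags P=1 W=1 U=1 S=0
  [3] read 0x67 idx=22: raw=0x68003 flags P=1 W=1 U=0 S=0
  ⇒ fault: PROTECTION_VIOLATION  — 4 lookups

Access #0 fault: NONE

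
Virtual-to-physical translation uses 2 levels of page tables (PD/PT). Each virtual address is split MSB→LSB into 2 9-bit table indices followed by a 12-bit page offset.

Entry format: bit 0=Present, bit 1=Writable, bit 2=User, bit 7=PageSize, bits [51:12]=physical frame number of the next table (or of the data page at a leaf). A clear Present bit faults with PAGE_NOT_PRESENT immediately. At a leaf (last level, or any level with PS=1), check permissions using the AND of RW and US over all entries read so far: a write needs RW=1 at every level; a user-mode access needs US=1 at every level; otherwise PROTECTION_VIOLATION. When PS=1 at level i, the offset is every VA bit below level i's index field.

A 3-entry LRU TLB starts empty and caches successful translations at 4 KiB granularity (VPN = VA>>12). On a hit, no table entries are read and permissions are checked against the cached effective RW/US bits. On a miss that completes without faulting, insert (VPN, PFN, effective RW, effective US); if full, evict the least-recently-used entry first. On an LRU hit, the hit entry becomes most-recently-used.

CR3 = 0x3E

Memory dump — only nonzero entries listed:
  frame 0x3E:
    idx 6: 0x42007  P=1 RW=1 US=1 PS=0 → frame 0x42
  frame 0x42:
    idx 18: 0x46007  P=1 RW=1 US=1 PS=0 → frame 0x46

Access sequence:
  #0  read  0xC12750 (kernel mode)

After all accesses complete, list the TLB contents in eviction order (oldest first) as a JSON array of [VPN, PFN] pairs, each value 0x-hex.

Per-access translation:
#0 VA=0xC12750 (r,kernel):
  L0: frame=0x3E idx=6 entry=0x42007 [P=1 RW=1 US=1 PS=0]
  L1: frame=0x42 idx=18 entry=0x46007 [P=1 RW=1 US=1 PS=0]
  → PA=0x46750  (2 entries read)

TLB: [["0xC12", "0x46"]]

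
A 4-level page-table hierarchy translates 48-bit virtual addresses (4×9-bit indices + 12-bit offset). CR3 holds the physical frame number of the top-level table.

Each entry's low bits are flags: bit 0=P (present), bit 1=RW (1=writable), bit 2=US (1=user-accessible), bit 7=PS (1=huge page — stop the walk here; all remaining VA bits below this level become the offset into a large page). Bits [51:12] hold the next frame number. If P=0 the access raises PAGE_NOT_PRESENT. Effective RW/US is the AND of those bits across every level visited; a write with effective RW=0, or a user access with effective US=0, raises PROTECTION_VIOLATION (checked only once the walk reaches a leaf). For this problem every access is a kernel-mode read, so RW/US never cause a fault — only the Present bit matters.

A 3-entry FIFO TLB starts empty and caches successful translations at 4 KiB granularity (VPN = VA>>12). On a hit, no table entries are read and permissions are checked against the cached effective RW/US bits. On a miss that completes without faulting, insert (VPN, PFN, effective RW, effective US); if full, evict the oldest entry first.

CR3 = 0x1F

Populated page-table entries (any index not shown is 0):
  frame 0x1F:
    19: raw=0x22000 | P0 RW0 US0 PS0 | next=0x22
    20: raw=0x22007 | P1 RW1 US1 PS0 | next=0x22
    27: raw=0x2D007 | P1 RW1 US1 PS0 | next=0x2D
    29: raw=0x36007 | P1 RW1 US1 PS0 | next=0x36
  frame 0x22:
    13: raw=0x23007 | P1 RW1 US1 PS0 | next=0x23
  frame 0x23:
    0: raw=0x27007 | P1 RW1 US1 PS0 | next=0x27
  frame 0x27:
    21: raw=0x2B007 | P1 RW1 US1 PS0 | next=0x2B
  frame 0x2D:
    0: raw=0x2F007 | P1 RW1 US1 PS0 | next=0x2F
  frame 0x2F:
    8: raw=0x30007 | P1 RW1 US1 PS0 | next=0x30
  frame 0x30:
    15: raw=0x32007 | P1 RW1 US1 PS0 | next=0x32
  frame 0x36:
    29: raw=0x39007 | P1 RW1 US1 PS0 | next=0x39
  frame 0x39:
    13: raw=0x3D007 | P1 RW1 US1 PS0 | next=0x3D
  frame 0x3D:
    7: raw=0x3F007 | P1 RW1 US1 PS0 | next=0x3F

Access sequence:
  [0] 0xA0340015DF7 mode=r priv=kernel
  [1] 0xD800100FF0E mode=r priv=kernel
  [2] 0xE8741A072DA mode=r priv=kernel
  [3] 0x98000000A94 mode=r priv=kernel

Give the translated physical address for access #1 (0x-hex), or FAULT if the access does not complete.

Per-access translation:
#0 VA=0xA0340015DF7 (r,kernel):
  L0: frame=0x1F idx=20 entry=0x22007 [P=1 RW=1 US=1 PS=0]
  L1: frame=0x22 idx=13 entry=0x23007 [P=1 RW=1 US=1 PS=0]
  L2: frame=0x23 idx=0 entry=0x27007 [P=1 RW=1 US=1 PS=0]
  L3: frame=0x27 idx=21 entry=0x2B007 [P=1 RW=1 US=1 PS=0]
  ⇒ phys 0x2BDF7  [4 reads]
#1 VA=0xD800100FF0E (r,kernel):
  L0: frame=0x1F idx=27 entry=0x2D007 [P=1 RW=1 US=1 PS=0]
  L1: frame=0x2D idx=0 entry=0x2F007 [P=1 RW=1 US=1 PS=0]
  L2: frame=0x2F idx=8 entry=0x30007 [P=1 RW=1 US=1 PS=0]
  L3: frame=0x30 idx=15 entry=0x32007 [P=1 RW=1 US=1 PS=0]
  ⇒ phys 0x32F0E  [4 reads]
#2 VA=0xE8741A072DA (r,kernel):
  L0: frame=0x1F idx=29 entry=0x36007 [P=1 RW=1 US=1 PS=0]
  L1: frame=0x36 idx=29 entry=0x39007 [P=1 RW=1 US=1 PS=0]
  L2: frame=0x39 idx=13 entry=0x3D007 [P=1 RW=1 US=1 PS=0]
  L3: frame=0x3D idx=7 entry=0x3F007 [P=1 RW=1 US=1 PS=0]
  ⇒ phys 0x3F2DA  [4 reads]
#3 VA=0x98000000A94 (r,kernel):
  L0: frame=0x1F idx=19 entry=0x22000 [P=0 RW=0 US=0 PS=0]
  ✗ PAGE_NOT_PRESENT  [1 reads]

Access #1 PA: 0x32F0E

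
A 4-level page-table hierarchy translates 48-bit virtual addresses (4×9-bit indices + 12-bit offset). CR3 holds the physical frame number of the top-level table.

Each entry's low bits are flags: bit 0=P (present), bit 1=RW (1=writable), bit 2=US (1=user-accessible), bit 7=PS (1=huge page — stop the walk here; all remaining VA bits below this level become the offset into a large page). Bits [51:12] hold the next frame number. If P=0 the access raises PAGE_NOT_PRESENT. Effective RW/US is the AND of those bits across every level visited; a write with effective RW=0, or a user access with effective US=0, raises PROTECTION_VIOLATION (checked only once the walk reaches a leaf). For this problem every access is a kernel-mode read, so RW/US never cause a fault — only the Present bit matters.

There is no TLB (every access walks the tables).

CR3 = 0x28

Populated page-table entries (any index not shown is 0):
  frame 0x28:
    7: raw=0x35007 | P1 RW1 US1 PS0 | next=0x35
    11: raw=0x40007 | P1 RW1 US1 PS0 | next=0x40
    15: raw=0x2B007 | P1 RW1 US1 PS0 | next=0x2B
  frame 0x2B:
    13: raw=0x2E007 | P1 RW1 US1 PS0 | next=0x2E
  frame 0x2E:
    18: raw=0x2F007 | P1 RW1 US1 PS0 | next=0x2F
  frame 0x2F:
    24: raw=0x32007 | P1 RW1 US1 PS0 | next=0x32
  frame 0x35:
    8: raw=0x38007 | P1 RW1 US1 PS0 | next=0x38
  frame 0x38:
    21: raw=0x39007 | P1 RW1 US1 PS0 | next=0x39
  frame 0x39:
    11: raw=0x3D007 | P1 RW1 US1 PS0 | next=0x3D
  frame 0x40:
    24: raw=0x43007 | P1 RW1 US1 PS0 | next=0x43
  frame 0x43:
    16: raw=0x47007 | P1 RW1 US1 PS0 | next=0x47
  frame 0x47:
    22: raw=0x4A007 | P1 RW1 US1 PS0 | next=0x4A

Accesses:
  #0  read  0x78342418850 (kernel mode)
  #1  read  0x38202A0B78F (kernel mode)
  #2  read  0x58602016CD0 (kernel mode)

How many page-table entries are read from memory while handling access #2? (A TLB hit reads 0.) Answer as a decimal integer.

Walk each access:
#0 VA=0x78342418850 (r,kernel):
  lvl0: tbl 0x28, slot 15 ⇒ 0x2B007 (P1/RW1/US1/PS0)
  lvl1: tbl 0x2B, slot 13 ⇒ 0x2E007 (P1/RW1/US1/PS0)
  lvl2: tbl 0x2E, slot 18 ⇒ 0x2F007 (P1/RW1/US1/PS0)
  lvl3: tbl 0x2F, slot 24 ⇒ 0x32007 (P1/RW1/US1/PS0)
  → PA=0x32850  (4 entries read)
#1 VA=0x38202A0B78F (r,kernel):
  lvl0: tbl 0x28, slot 7 ⇒ 0x35007 (P1/RW1/US1/PS0)
  lvl1: tbl 0x35, slot 8 ⇒ 0x38007 (P1/RW1/US1/PS0)
  lvl2: tbl 0x38, slot 21 ⇒ 0x39007 (P1/RW1/US1/PS0)
  lvl3: tbl 0x39, slot 11 ⇒ 0x3D007 (P1/RW1/US1/PS0)
  → PA=0x3D78F  (4 entries read)
#2 VA=0x58602016CD0 (r,kernel):
  lvl0: tbl 0x28, slot 11 ⇒ 0x40007 (P1/RW1/US1/PS0)
  lvl1: tbl 0x40, slot 24 ⇒ 0x43007 (P1/RW1/US1/PS0)
  lvl2: tbl 0x43, slot 16 ⇒ 0x47007 (P1/RW1/US1/PS0)
  lvl3: tbl 0x47, slot 22 ⇒ 0x4A007 (P1/RW1/US1/PS0)
  → PA=0x4ACD0  (4 entries read)

Entries read for #2: 4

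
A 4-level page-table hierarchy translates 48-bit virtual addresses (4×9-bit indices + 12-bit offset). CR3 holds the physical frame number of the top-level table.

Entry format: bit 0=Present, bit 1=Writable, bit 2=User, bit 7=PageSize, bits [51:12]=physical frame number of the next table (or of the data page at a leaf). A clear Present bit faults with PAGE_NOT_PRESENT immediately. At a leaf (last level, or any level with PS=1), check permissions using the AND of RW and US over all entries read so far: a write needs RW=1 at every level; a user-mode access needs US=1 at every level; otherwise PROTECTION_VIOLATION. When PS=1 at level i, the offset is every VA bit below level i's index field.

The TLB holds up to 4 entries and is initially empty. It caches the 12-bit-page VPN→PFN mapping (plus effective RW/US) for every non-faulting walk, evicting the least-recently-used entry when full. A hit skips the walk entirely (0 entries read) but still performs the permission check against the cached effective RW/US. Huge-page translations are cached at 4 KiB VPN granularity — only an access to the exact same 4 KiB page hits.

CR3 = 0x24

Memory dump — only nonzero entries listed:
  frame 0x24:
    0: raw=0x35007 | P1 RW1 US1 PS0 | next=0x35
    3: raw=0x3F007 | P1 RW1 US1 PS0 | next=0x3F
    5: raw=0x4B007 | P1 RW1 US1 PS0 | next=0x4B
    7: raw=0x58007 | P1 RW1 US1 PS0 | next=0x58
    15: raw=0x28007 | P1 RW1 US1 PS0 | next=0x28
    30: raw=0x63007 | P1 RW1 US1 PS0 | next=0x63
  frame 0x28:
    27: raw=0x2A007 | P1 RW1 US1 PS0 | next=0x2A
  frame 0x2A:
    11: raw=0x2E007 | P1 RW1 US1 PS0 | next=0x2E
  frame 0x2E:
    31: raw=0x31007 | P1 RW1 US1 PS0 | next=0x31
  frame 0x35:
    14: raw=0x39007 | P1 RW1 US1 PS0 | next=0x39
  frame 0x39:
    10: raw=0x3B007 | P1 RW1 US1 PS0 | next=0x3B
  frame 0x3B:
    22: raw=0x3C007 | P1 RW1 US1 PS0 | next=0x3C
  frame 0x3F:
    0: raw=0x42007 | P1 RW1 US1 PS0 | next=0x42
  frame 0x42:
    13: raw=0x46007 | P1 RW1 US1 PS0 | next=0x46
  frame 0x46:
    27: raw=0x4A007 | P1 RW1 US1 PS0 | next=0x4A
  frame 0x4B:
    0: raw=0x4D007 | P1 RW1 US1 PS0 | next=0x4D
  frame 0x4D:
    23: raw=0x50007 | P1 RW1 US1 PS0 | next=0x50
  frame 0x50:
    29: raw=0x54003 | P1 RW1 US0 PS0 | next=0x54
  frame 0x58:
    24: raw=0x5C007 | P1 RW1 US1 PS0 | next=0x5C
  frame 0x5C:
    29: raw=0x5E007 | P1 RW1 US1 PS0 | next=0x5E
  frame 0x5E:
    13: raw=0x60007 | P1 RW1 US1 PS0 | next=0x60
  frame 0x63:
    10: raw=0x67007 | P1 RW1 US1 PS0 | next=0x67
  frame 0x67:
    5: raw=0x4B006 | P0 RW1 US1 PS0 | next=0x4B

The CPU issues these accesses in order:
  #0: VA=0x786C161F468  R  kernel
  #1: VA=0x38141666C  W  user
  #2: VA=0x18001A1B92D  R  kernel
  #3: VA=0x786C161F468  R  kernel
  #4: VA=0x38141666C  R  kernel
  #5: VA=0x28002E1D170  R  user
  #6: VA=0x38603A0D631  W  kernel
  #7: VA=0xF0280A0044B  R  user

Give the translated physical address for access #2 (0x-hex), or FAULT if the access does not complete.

Trace:
#0 VA=0x786C161F468 (r,kernel):
  L0 @0x24[15] → 0x28007  P=1,RW=1,US=1,PS=0
  L1 @0x28[27] → 0x2A007  P=1,RW=1,US=1,PS=0
  L2 @0x2A[11] → 0x2E007  P=1,RW=1,US=1,PS=0
  L3 @0x2E[31] → 0x31007  P=1,RW=1,US=1,PS=0
  ✓ 0x31468  — 4 lookups
#1 VA=0x38141666C (w,user):
  L0 @0x24[0] → 0x35007  P=1,RW=1,US=1,PS=0
  L1 @0x35[14] → 0x39007  P=1,RW=1,US=1,PS=0
  L2 @0x39[10] → 0x3B007  P=1,RW=1,US=1,PS=0
  L3 @0x3B[22] → 0x3C007  P=1,RW=1,US=1,PS=0
  ✓ 0x3C66C  — 4 lookups
#2 VA=0x18001A1B92D (r,kernel):
  L0 @0x24[3] → 0x3F007  P=1,RW=1,US=1,PS=0
  L1 @0x3F[0] → 0x42007  P=1,RW=1,US=1,PS=0
  L2 @0x42[13] → 0x46007  P=1,RW=1,US=1,PS=0
  L3 @0x46[27] → 0x4A007  P=1,RW=1,US=1,PS=0
  ✓ 0x4A92D  — 4 lookups
#3 VA=0x786C161F468 (r,kernel):
  TLB hit vpn=0x786C161F → PA=0x31468
#4 VA=0x38141666C (r,kernel):
  TLB hit vpn=0x381416 → PA=0x3C66C
#5 VA=0x28002E1D170 (r,user):
  L0 @0x24[5] → 0x4B007  P=1,RW=1,US=1,PS=0
  L1 @0x4B[0] → 0x4D007  P=1,RW=1,US=1,PS=0
  L2 @0x4D[23] → 0x50007  P=1,RW=1,US=1,PS=0
  L3 @0x50[29] → 0x54003  P=1,RW=1,US=0,PS=0
  → PROTECTION_VIOLATION  (4 entries read)
#6 VA=0x38603A0D631 (w,kernel):
  L0 @0x24[7] → 0x58007  P=1,RW=1,US=1,PS=0
  L1 @0x58[24] → 0x5C007  P=1,RW=1,US=1,PS=0
  L2 @0x5C[29] → 0x5E007  P=1,RW=1,US=1,PS=0
  L3 @0x5E[13] → 0x60007  P=1,RW=1,US=1,PS=0
  ✓ 0x60631  — 4 lookups
#7 VA=0xF0280A0044B (r,user):
  L0 @0x24[30] → 0x63007  P=1,RW=1,US=1,PS=0
  L1 @0x63[10] → 0x67007  P=1,RW=1,US=1,PS=0
  L2 @0x67[5] → 0x4B006  P=0,RW=1,US=1,PS=0
  → PAGE_NOT_PRESENT  (3 entries read)

Access #2 PA: 0x4A92D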